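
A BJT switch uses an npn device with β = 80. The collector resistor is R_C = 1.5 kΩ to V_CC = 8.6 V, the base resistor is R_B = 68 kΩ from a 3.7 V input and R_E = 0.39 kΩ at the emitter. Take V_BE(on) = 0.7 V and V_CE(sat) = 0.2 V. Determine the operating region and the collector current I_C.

Assume active. Base-emitter loop: I_B = (V_BB − V_BE)/(R_B + (β+1)R_E) = (3.7 − 0.7)/(68 + 81×0.39) = 0.0301 mA.
I_C = β·I_B = 80×0.0301 = 2.41 mA.
V_CE = V_CC − I_C·R_C − I_E·R_E = 8.6 − 2.41×1.5 − 2.44×0.39 = 4.03 V > V_CE(sat), so the active-region assumption holds.

active; I_C ≈ 2.4 mA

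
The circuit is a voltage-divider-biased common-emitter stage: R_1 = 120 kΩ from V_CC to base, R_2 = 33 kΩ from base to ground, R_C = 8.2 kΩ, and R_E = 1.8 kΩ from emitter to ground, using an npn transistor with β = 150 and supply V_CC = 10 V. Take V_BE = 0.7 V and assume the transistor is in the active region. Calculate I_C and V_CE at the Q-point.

I_C ≈ 0.73 mA, V_CE ≈ 2.7 V

Thevenize the base divider: V_Th = V_CC·R_2/(R_1+R_2) = 10×33/153 = 2.16 V, R_Th = R_1‖R_2 = 25.9 kΩ.
Base-emitter loop: V_Th = I_B·R_Th + V_BE + (β+1)I_B·R_E, so I_B = (2.16 − 0.7) / (25.9 + 151×1.8) = 0.00489 mA.
I_C = β·I_B = 150×0.00489 = 0.734 mA, and I_E = (β+1)I_B = 0.739 mA.
V_CE = V_CC − I_C·R_C − I_E·R_E = 10 − 0.734×8.2 − 0.739×1.8 = 2.65 V.
V_CE = 2.65 V > 0.2 V confirms active-region operation.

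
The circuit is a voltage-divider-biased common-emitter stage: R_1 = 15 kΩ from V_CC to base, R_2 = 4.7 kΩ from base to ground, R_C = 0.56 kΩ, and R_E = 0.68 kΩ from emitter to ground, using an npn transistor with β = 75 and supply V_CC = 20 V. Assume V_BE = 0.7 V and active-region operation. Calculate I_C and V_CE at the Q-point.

Thevenize the base divider: V_Th = V_CC·R_2/(R_1+R_2) = 20×4.7/19.7 = 4.77 V, R_Th = R_1‖R_2 = 3.58 kΩ.
Base-emitter loop: V_Th = I_B·R_Th + V_BE + (β+1)I_B·R_E, so I_B = (4.77 − 0.7) / (3.58 + 76×0.68) = 0.0737 mA.
I_C = β·I_B = 75×0.0737 = 5.53 mA, and I_E = (β+1)I_B = 5.6 mA.
V_CE = V_CC − I_C·R_C − I_E·R_E = 20 − 5.53×0.56 − 5.6×0.68 = 13.1 V.
V_CE = 13.1 V > 0.2 V confirms active-region operation.

I_C ≈ 5.5 mA, V_CE ≈ 13 V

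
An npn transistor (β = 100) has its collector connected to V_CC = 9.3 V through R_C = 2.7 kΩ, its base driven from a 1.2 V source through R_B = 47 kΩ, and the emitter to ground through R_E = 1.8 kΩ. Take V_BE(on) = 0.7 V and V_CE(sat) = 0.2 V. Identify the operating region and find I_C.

Assume active. Base-emitter loop: I_B = (V_BB − V_BE)/(R_B + (β+1)R_E) = (1.2 − 0.7)/(47 + 101×1.8) = 0.00219 mA.
I_C = β·I_B = 100×0.00219 = 0.219 mA.
V_CE = V_CC − I_C·R_C − I_E·R_E = 9.3 − 0.219×2.7 − 0.221×1.8 = 8.31 V > V_CE(sat), so the active-region assumption holds.

active; I_C ≈ 0.22 mA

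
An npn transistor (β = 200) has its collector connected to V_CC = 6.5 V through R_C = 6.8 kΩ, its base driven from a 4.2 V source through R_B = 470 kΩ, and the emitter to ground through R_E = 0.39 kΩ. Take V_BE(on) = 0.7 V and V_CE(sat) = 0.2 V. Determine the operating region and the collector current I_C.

Assume active: I_B = (4.2 − 0.7)/(470 + 201×0.39) = 0.00638 mA, I_C = β·I_B = 1.28 mA.
Then V_CE = 6.5 − 1.28×6.8 − 1.28×0.39 = -2.68 V < 0.2 V — the active assumption fails.
Re-solve with V_CE = 0.2 V. KCL at the emitter: V_E/R_E = (V_BB−0.7−V_E)/R_B + (V_CC−0.2−V_E)/R_C, giving V_E = 0.344 V.
I_C = (V_CC − 0.2 − V_E)/R_C = (6.3 − 0.344)/6.8 = 0.876 mA.
Check: I_B = (3.5 − 0.344)/470 = 0.00671 mA, and β·I_B = 1.34 mA > I_C, confirming saturation.

saturation; I_C ≈ 0.88 mA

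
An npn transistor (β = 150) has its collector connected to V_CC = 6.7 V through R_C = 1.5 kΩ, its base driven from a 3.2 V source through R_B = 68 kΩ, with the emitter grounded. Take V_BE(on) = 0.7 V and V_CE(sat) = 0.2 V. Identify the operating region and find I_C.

saturation; I_C ≈ 4.3 mA

Assume active: I_B = (3.2 − 0.7)/68 = 0.0368 mA, giving I_C = β·I_B = 5.51 mA.
But then V_CE = 6.7 − 5.51×1.5 = -1.57 V < V_CE(sat) = 0.2 V — impossible in the active region.
So the transistor is saturated. With V_CE = 0.2 V, I_C = (V_CC − 0.2)/R_C = 6.5/1.5 = 4.33 mA.
Check: β·I_B = 5.51 mA > I_C = 4.33 mA, confirming saturation.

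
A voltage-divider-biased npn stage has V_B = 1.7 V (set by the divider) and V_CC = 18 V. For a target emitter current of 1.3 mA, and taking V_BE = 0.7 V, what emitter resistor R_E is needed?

R_E ≈ 0.77 kΩ

V_E = V_B − V_BE = 1.7 − 0.7 = 1 V.
R_E = V_E / I_E = 1 / 1.3 = 0.769 kΩ.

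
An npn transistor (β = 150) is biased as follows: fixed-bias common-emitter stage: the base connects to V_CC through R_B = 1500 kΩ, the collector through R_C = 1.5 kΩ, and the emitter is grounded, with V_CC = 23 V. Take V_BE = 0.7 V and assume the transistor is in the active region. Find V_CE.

Base loop: V_CC = I_B·R_B + V_BE, so I_B = (23 − 0.7)/1500 kΩ = 0.0149 mA.
In the active region I_C = β·I_B = 150 × 0.0149 = 2.23 mA.
Collector loop: V_CE = V_CC − I_C·R_C = 23 − 2.23×1.5 = 19.7 V.
Since V_CE = 19.7 V > V_CE(sat) ≈ 0.2 V, the transistor is in the active region as assumed.

V_CE ≈ 20 V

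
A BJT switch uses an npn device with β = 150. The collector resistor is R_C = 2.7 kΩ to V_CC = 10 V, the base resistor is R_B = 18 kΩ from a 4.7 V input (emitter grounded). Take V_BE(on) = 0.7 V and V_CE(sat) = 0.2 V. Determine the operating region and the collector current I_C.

Assume active: I_B = (4.7 − 0.7)/18 = 0.222 mA, giving I_C = β·I_B = 33.3 mA.
But then V_CE = 10 − 33.3×2.7 = -80 V < V_CE(sat) = 0.2 V — impossible in the active region.
So the transistor is saturated. With V_CE = 0.2 V, I_C = (V_CC − 0.2)/R_C = 9.8/2.7 = 3.63 mA.
Check: β·I_B = 33.3 mA > I_C = 3.63 mA, confirming saturation.

saturation; I_C ≈ 3.6 mA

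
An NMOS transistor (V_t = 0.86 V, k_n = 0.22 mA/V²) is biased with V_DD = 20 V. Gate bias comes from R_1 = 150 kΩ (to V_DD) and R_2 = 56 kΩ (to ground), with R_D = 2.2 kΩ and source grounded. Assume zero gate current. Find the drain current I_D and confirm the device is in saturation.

V_G = V_DD·R_2/(R_1+R_2) = 20×56/206 = 5.44 V. With the source grounded, V_GS = V_G = 5.44 V.
Assume saturation: I_D = (k_n/2)(V_GS − V_t)² = (0.22/2)×(5.44 − 0.86)² = 0.11×4.58² = 2.3 mA.
V_DS = V_DD − I_D·R_D = 20 − 2.3×2.2 = 14.9 V.
Saturation requires V_DS ≥ V_GS − V_t = 4.58 V; 14.9 ≥ 4.58 ✓.

I_D ≈ 2.3 mA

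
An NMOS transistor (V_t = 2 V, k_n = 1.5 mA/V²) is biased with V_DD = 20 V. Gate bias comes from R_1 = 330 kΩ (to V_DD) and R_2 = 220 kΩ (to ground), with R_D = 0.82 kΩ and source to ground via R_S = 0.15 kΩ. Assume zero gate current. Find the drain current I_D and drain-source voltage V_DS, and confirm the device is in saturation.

V_G = V_DD·R_2/(R_1+R_2) = 20×220/550 = 8 V.
Assume saturation: I_D = (k_n/2)(V_GS − V_t)² with V_GS = V_G − I_D·R_S = 8 − 0.15·I_D.
Substituting gives 0.0169·I_D² − 2.35·I_D + 27 = 0, with roots I_D = 12.6 or 127 mA.
The root I_D = 127 mA gives V_GS = -11 V ≤ V_t, so take I_D = 12.6 mA.
Then V_GS = 6.1 V and V_DS = V_DD − I_D(R_D+R_S) = 20 − 12.6×0.97 = 7.74 V.
Saturation requires V_DS ≥ V_GS − V_t = 4.1 V; 7.74 ≥ 4.1 ✓.

I_D ≈ 13 mA, V_DS ≈ 7.7 V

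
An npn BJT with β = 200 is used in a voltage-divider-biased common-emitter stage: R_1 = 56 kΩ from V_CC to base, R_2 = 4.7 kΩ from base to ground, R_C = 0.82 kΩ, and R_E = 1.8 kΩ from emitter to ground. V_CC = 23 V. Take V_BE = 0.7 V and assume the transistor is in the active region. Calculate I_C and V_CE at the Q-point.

I_C ≈ 0.59 mA, V_CE ≈ 21 V

Thevenize the base divider: V_Th = V_CC·R_2/(R_1+R_2) = 23×4.7/60.7 = 1.78 V, R_Th = R_1‖R_2 = 4.34 kΩ.
Base-emitter loop: V_Th = I_B·R_Th + V_BE + (β+1)I_B·R_E, so I_B = (1.78 − 0.7) / (4.34 + 201×1.8) = 0.00295 mA.
I_C = β·I_B = 200×0.00295 = 0.59 mA, and I_E = (β+1)I_B = 0.593 mA.
V_CE = V_CC − I_C·R_C − I_E·R_E = 23 − 0.59×0.82 − 0.593×1.8 = 21.4 V.
V_CE = 21.4 V > 0.2 V confirms active-region operation.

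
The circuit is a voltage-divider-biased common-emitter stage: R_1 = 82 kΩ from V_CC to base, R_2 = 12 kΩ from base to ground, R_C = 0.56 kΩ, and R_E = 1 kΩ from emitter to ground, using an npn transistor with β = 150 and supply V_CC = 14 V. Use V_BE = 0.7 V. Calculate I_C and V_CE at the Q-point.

I_C ≈ 1 mA, V_CE ≈ 12 V

Thevenize the base divider: V_Th = V_CC·R_2/(R_1+R_2) = 14×12/94 = 1.79 V, R_Th = R_1‖R_2 = 10.5 kΩ.
Base-emitter loop: V_Th = I_B·R_Th + V_BE + (β+1)I_B·R_E, so I_B = (1.79 − 0.7) / (10.5 + 151×1) = 0.00673 mA.
I_C = β·I_B = 150×0.00673 = 1.01 mA, and I_E = (β+1)I_B = 1.02 mA.
V_CE = V_CC − I_C·R_C − I_E·R_E = 14 − 1.01×0.56 − 1.02×1 = 12.4 V.
V_CE = 12.4 V > 0.2 V confirms active-region operation.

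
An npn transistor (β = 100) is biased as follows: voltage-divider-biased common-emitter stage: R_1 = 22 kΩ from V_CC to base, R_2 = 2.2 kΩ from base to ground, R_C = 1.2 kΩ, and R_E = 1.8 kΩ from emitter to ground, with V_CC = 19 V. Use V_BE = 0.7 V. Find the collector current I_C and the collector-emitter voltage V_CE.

I_C ≈ 0.56 mA, V_CE ≈ 17 V

Thevenize the base divider: V_Th = V_CC·R_2/(R_1+R_2) = 19×2.2/24.2 = 1.73 V, R_Th = R_1‖R_2 = 2 kΩ.
Base-emitter loop: V_Th = I_B·R_Th + V_BE + (β+1)I_B·R_E, so I_B = (1.73 − 0.7) / (2 + 101×1.8) = 0.00559 mA.
I_C = β·I_B = 100×0.00559 = 0.559 mA, and I_E = (β+1)I_B = 0.564 mA.
V_CE = V_CC − I_C·R_C − I_E·R_E = 19 − 0.559×1.2 − 0.564×1.8 = 17.3 V.
V_CE = 17.3 V > 0.2 V confirms active-region operation.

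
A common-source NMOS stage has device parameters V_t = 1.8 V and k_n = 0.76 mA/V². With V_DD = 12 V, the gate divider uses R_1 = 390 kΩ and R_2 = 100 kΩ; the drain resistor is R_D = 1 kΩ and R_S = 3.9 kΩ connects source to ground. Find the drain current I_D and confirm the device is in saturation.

V_G = V_DD·R_2/(R_1+R_2) = 12×100/490 = 2.45 V.
Assume saturation: I_D = (k_n/2)(V_GS − V_t)² with V_GS = V_G − I_D·R_S = 2.45 − 3.9·I_D.
Substituting gives 5.78·I_D² − 2.92·I_D + 0.16 = 0, with roots I_D = 0.0625 or 0.443 mA.
The root I_D = 0.443 mA gives V_GS = 0.72 V ≤ V_t, so take I_D = 0.0625 mA.
Then V_GS = 2.21 V and V_DS = V_DD − I_D(R_D+R_S) = 12 − 0.0625×4.9 = 11.7 V.
Saturation requires V_DS ≥ V_GS − V_t = 0.405 V; 11.7 ≥ 0.405 ✓.

I_D ≈ 0.062 mA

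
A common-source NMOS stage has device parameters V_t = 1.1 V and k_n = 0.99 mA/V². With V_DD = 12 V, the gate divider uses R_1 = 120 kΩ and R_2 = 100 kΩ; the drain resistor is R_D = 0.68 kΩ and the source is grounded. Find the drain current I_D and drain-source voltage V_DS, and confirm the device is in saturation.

I_D ≈ 9.4 mA, V_DS ≈ 5.6 V

V_G = V_DD·R_2/(R_1+R_2) = 12×100/220 = 5.45 V. With the source grounded, V_GS = V_G = 5.45 V.
Assume saturation: I_D = (k_n/2)(V_GS − V_t)² = (0.99/2)×(5.45 − 1.1)² = 0.495×4.35² = 9.39 mA.
V_DS = V_DD − I_D·R_D = 12 − 9.39×0.68 = 5.62 V.
Saturation requires V_DS ≥ V_GS − V_t = 4.35 V; 5.62 ≥ 4.35 ✓.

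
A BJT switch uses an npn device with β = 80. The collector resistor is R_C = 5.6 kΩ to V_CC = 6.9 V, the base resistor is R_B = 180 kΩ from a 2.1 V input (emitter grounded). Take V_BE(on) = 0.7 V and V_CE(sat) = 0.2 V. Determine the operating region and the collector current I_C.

Assume active. Base-emitter loop: I_B = (V_BB − V_BE)/R_B = (2.1 − 0.7)/180 = 0.00778 mA.
I_C = β·I_B = 80×0.00778 = 0.622 mA.
V_CE = V_CC − I_C·R_C = 6.9 − 0.622×5.6 = 3.42 V > V_CE(sat), so the active-region assumption holds.

active; I_C ≈ 0.62 mA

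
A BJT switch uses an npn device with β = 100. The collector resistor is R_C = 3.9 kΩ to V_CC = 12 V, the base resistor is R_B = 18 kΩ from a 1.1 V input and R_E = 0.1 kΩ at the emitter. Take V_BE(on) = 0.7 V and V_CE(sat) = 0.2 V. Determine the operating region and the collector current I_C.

active; I_C ≈ 1.4 mA

Assume active. Base-emitter loop: I_B = (V_BB − V_BE)/(R_B + (β+1)R_E) = (1.1 − 0.7)/(18 + 101×0.1) = 0.0142 mA.
I_C = β·I_B = 100×0.0142 = 1.42 mA.
V_CE = V_CC − I_C·R_C − I_E·R_E = 12 − 1.42×3.9 − 1.44×0.1 = 6.3 V > V_CE(sat), so the active-region assumption holds.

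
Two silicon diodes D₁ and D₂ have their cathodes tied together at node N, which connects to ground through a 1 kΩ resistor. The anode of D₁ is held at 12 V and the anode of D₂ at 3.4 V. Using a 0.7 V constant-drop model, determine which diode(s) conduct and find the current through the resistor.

Only D₁ conducts; I_R ≈ 11 mA

Assume both conduct. Then node N would need to be at both 12−0.7 = 11.3 V and 3.4−0.7 = 2.7 V, which is impossible.
Assume only D₁ conducts: V_N = 12 − 0.7 = 11.3 V, so I_R = 11.3/1 = 11.3 mA.
Check D₂: its anode-to-cathode voltage is 3.4 − 11.3 = -7.9 V < 0.7 V, so it is off. The assumption is consistent.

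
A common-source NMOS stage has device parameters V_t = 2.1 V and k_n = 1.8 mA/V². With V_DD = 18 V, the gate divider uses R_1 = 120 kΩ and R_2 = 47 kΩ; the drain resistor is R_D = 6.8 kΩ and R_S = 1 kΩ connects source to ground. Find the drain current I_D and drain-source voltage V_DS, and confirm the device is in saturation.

V_G = V_DD·R_2/(R_1+R_2) = 18×47/167 = 5.07 V.
Assume saturation: I_D = (k_n/2)(V_GS − V_t)² with V_GS = V_G − I_D·R_S = 5.07 − 1·I_D.
Substituting gives 0.9·I_D² − 6.34·I_D + 7.92 = 0, with roots I_D = 1.62 or 5.42 mA.
The root I_D = 5.42 mA gives V_GS = -0.354 V ≤ V_t, so take I_D = 1.62 mA.
Then V_GS = 3.44 V and V_DS = V_DD − I_D(R_D+R_S) = 18 − 1.62×7.8 = 5.34 V.
Saturation requires V_DS ≥ V_GS − V_t = 1.34 V; 5.34 ≥ 1.34 ✓.

I_D ≈ 1.6 mA, V_DS ≈ 5.3 V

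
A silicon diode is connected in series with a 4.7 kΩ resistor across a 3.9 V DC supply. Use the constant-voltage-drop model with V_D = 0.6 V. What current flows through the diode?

I ≈ 0.7 mA

KVL around the loop: 3.9 = V_D + I·R = 0.6 + I × 4.7 kΩ.
So I = (3.9 − 0.6) / 4.7 kΩ = 3.3 / 4.7 = 0.702 mA.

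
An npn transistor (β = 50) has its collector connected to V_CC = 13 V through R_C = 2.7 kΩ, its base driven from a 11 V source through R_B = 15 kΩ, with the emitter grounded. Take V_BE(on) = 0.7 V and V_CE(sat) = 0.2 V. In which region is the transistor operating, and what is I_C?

Assume active: I_B = (11 − 0.7)/15 = 0.687 mA, giving I_C = β·I_B = 34.3 mA.
But then V_CE = 13 − 34.3×2.7 = -79.7 V < V_CE(sat) = 0.2 V — impossible in the active region.
So the transistor is saturated. With V_CE = 0.2 V, I_C = (V_CC − 0.2)/R_C = 12.8/2.7 = 4.74 mA.
Check: β·I_B = 34.3 mA > I_C = 4.74 mA, confirming saturation.

saturation; I_C ≈ 4.7 mA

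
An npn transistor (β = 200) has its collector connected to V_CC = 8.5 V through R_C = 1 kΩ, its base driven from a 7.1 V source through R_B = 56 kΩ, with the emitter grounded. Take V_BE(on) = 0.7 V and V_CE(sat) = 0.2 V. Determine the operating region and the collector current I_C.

Assume active: I_B = (7.1 − 0.7)/56 = 0.114 mA, giving I_C = β·I_B = 22.9 mA.
But then V_CE = 8.5 − 22.9×1 = -14.4 V < V_CE(sat) = 0.2 V — impossible in the active region.
So the transistor is saturated. With V_CE = 0.2 V, I_C = (V_CC − 0.2)/R_C = 8.3/1 = 8.3 mA.
Check: β·I_B = 22.9 mA > I_C = 8.3 mA, confirming saturation.

saturation; I_C ≈ 8.3 mA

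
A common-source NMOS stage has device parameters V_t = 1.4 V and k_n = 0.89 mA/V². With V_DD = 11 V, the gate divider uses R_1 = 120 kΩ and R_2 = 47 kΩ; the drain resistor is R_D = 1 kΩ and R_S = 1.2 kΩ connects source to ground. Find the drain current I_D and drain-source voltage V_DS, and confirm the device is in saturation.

I_D ≈ 0.52 mA, V_DS ≈ 9.9 V

V_G = V_DD·R_2/(R_1+R_2) = 11×47/167 = 3.1 V.
Assume saturation: I_D = (k_n/2)(V_GS − V_t)² with V_GS = V_G − I_D·R_S = 3.1 − 1.2·I_D.
Substituting gives 0.641·I_D² − 2.81·I_D + 1.28 = 0, with roots I_D = 0.516 or 3.87 mA.
The root I_D = 3.87 mA gives V_GS = -1.55 V ≤ V_t, so take I_D = 0.516 mA.
Then V_GS = 2.48 V and V_DS = V_DD − I_D(R_D+R_S) = 11 − 0.516×2.2 = 9.87 V.
Saturation requires V_DS ≥ V_GS − V_t = 1.08 V; 9.87 ≥ 1.08 ✓.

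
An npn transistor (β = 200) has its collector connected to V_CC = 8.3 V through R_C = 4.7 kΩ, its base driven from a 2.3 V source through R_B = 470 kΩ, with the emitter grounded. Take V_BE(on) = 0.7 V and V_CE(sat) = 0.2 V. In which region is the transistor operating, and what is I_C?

active; I_C ≈ 0.68 mA

Assume active. Base-emitter loop: I_B = (V_BB − V_BE)/R_B = (2.3 − 0.7)/470 = 0.0034 mA.
I_C = β·I_B = 200×0.0034 = 0.681 mA.
V_CE = V_CC − I_C·R_C = 8.3 − 0.681×4.7 = 5.1 V > V_CE(sat), so the active-region assumption holds.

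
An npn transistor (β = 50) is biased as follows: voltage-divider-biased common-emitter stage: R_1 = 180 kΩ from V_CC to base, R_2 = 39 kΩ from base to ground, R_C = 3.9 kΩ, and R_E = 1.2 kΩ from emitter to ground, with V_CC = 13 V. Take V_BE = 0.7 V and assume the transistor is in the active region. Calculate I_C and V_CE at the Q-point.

Thevenize the base divider: V_Th = V_CC·R_2/(R_1+R_2) = 13×39/219 = 2.32 V, R_Th = R_1‖R_2 = 32.1 kΩ.
Base-emitter loop: V_Th = I_B·R_Th + V_BE + (β+1)I_B·R_E, so I_B = (2.32 − 0.7) / (32.1 + 51×1.2) = 0.0173 mA.
I_C = β·I_B = 50×0.0173 = 0.866 mA, and I_E = (β+1)I_B = 0.883 mA.
V_CE = V_CC − I_C·R_C − I_E·R_E = 13 − 0.866×3.9 − 0.883×1.2 = 8.56 V.
V_CE = 8.56 V > 0.2 V confirms active-region operation.

I_C ≈ 0.87 mA, V_CE ≈ 8.6 V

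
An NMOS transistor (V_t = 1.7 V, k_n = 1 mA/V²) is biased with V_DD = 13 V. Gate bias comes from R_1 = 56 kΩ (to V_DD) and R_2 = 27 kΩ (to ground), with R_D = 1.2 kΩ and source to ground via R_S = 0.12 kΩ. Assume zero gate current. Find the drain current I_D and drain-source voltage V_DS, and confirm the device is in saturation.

I_D ≈ 2.5 mA, V_DS ≈ 9.7 V

V_G = V_DD·R_2/(R_1+R_2) = 13×27/83 = 4.23 V.
Assume saturation: I_D = (k_n/2)(V_GS − V_t)² with V_GS = V_G − I_D·R_S = 4.23 − 0.12·I_D.
Substituting gives 0.0072·I_D² − 1.3·I_D + 3.2 = 0, with roots I_D = 2.49 or 179 mA.
The root I_D = 179 mA gives V_GS = -17.2 V ≤ V_t, so take I_D = 2.49 mA.
Then V_GS = 3.93 V and V_DS = V_DD − I_D(R_D+R_S) = 13 − 2.49×1.32 = 9.72 V.
Saturation requires V_DS ≥ V_GS − V_t = 2.23 V; 9.72 ≥ 2.23 ✓.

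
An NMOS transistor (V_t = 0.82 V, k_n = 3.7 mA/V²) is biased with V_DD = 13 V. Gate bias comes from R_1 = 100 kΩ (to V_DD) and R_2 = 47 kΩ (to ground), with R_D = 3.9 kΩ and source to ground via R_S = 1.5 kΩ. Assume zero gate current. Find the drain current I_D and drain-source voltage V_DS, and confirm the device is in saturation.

I_D ≈ 1.6 mA, V_DS ≈ 4.3 V

V_G = V_DD·R_2/(R_1+R_2) = 13×47/147 = 4.16 V.
Assume saturation: I_D = (k_n/2)(V_GS − V_t)² with V_GS = V_G − I_D·R_S = 4.16 − 1.5·I_D.
Substituting gives 4.16·I_D² − 19.5·I_D + 20.6 = 0, with roots I_D = 1.6 or 3.09 mA.
The root I_D = 3.09 mA gives V_GS = -0.471 V ≤ V_t, so take I_D = 1.6 mA.
Then V_GS = 1.75 V and V_DS = V_DD − I_D(R_D+R_S) = 13 − 1.6×5.4 = 4.34 V.
Saturation requires V_DS ≥ V_GS − V_t = 0.931 V; 4.34 ≥ 0.931 ✓.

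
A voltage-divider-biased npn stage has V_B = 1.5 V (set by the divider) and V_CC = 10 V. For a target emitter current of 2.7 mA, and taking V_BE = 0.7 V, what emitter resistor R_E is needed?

R_E ≈ 0.3 kΩ

V_E = V_B − V_BE = 1.5 − 0.7 = 0.8 V.
R_E = V_E / I_E = 0.8 / 2.7 = 0.296 kΩ.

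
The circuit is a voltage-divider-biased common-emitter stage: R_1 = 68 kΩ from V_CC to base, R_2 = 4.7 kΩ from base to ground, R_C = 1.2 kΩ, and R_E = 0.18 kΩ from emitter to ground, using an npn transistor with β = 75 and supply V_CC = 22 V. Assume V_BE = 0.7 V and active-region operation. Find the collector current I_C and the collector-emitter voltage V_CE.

Thevenize the base divider: V_Th = V_CC·R_2/(R_1+R_2) = 22×4.7/72.7 = 1.42 V, R_Th = R_1‖R_2 = 4.4 kΩ.
Base-emitter loop: V_Th = I_B·R_Th + V_BE + (β+1)I_B·R_E, so I_B = (1.42 − 0.7) / (4.4 + 76×0.18) = 0.04 mA.
I_C = β·I_B = 75×0.04 = 3 mA, and I_E = (β+1)I_B = 3.04 mA.
V_CE = V_CC − I_C·R_C − I_E·R_E = 22 − 3×1.2 − 3.04×0.18 = 17.9 V.
V_CE = 17.9 V > 0.2 V confirms active-region operation.

I_C ≈ 3 mA, V_CE ≈ 18 V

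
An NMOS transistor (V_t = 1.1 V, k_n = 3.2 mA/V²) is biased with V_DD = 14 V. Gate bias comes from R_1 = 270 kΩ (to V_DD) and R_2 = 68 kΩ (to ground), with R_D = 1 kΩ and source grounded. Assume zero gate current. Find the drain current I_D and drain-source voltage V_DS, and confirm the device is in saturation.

V_G = V_DD·R_2/(R_1+R_2) = 14×68/338 = 2.82 V. With the source grounded, V_GS = V_G = 2.82 V.
Assume saturation: I_D = (k_n/2)(V_GS − V_t)² = (3.2/2)×(2.82 − 1.1)² = 1.6×1.72² = 4.71 mA.
V_DS = V_DD − I_D·R_D = 14 − 4.71×1 = 9.29 V.
Saturation requires V_DS ≥ V_GS − V_t = 1.72 V; 9.29 ≥ 1.72 ✓.

I_D ≈ 4.7 mA, V_DS ≈ 9.3 V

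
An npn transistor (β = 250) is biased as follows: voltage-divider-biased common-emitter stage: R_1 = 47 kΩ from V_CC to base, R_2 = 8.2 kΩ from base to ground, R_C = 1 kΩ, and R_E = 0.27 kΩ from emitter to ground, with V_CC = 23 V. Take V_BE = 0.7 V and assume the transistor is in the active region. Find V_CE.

V_CE ≈ 11 V

Thevenize the base divider: V_Th = V_CC·R_2/(R_1+R_2) = 23×8.2/55.2 = 3.42 V, R_Th = R_1‖R_2 = 6.98 kΩ.
Base-emitter loop: V_Th = I_B·R_Th + V_BE + (β+1)I_B·R_E, so I_B = (3.42 − 0.7) / (6.98 + 251×0.27) = 0.0363 mA.
I_C = β·I_B = 250×0.0363 = 9.09 mA, and I_E = (β+1)I_B = 9.12 mA.
V_CE = V_CC − I_C·R_C − I_E·R_E = 23 − 9.09×1 − 9.12×0.27 = 11.5 V.
V_CE = 11.5 V > 0.2 V confirms active-region operation.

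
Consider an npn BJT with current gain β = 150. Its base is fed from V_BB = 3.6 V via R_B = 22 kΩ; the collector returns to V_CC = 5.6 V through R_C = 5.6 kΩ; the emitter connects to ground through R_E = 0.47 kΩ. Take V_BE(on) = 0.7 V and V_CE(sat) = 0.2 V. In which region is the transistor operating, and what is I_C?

saturation; I_C ≈ 0.88 mA

Assume active: I_B = (3.6 − 0.7)/(22 + 151×0.47) = 0.0312 mA, I_C = β·I_B = 4.68 mA.
Then V_CE = 5.6 − 4.68×5.6 − 4.71×0.47 = -22.8 V < 0.2 V — the active assumption fails.
Re-solve with V_CE = 0.2 V. KCL at the emitter: V_E/R_E = (V_BB−0.7−V_E)/R_B + (V_CC−0.2−V_E)/R_C, giving V_E = 0.466 V.
I_C = (V_CC − 0.2 − V_E)/R_C = (5.4 − 0.466)/5.6 = 0.881 mA.
Check: I_B = (2.9 − 0.466)/22 = 0.111 mA, and β·I_B = 16.6 mA > I_C, confirming saturation.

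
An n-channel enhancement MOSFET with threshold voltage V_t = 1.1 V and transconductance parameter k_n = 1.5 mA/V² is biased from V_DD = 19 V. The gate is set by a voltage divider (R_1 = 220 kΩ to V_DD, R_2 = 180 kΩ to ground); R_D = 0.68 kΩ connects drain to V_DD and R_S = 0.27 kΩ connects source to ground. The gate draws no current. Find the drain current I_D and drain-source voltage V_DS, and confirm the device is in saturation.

V_G = V_DD·R_2/(R_1+R_2) = 19×180/400 = 8.55 V.
Assume saturation: I_D = (k_n/2)(V_GS − V_t)² with V_GS = V_G − I_D·R_S = 8.55 − 0.27·I_D.
Substituting gives 0.0547·I_D² − 4.02·I_D + 41.6 = 0, with roots I_D = 12.5 or 61 mA.
The root I_D = 61 mA gives V_GS = -7.92 V ≤ V_t, so take I_D = 12.5 mA.
Then V_GS = 5.18 V and V_DS = V_DD − I_D(R_D+R_S) = 19 − 12.5×0.95 = 7.14 V.
Saturation requires V_DS ≥ V_GS − V_t = 4.08 V; 7.14 ≥ 4.08 ✓.

I_D ≈ 12 mA, V_DS ≈ 7.1 V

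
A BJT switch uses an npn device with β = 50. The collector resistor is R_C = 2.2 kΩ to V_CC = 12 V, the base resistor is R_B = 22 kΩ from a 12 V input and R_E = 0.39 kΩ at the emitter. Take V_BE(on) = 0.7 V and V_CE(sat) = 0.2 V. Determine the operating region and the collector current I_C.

Assume active: I_B = (12 − 0.7)/(22 + 51×0.39) = 0.27 mA, I_C = β·I_B = 13.5 mA.
Then V_CE = 12 − 13.5×2.2 − 13.8×0.39 = -23 V < 0.2 V — the active assumption fails.
Re-solve with V_CE = 0.2 V. KCL at the emitter: V_E/R_E = (V_BB−0.7−V_E)/R_B + (V_CC−0.2−V_E)/R_C, giving V_E = 1.92 V.
I_C = (V_CC − 0.2 − V_E)/R_C = (11.8 − 1.92)/2.2 = 4.49 mA.
Check: I_B = (11.3 − 1.92)/22 = 0.426 mA, and β·I_B = 21.3 mA > I_C, confirming saturation.

saturation; I_C ≈ 4.5 mA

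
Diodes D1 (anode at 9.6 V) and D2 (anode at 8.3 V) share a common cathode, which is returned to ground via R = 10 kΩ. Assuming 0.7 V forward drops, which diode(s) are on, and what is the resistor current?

Only D1 conducts; I_R ≈ 0.89 mA

Assume both conduct. Then node N would need to be at both 9.6−0.7 = 8.9 V and 8.3−0.7 = 7.6 V, which is impossible.
Assume only D1 conducts: V_N = 9.6 − 0.7 = 8.9 V, so I_R = 8.9/10 = 0.89 mA.
Check D2: its anode-to-cathode voltage is 8.3 − 8.9 = -0.6 V < 0.7 V, so it is off. The assumption is consistent.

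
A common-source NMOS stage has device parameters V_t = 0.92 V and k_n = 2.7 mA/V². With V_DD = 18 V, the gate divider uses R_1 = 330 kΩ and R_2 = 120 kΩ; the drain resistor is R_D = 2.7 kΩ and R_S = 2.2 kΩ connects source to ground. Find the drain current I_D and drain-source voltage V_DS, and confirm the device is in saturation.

I_D ≈ 1.3 mA, V_DS ≈ 12 V

V_G = V_DD·R_2/(R_1+R_2) = 18×120/450 = 4.8 V.
Assume saturation: I_D = (k_n/2)(V_GS − V_t)² with V_GS = V_G − I_D·R_S = 4.8 − 2.2·I_D.
Substituting gives 6.53·I_D² − 24·I_D + 20.3 = 0, with roots I_D = 1.32 or 2.37 mA.
The root I_D = 2.37 mA gives V_GS = -0.404 V ≤ V_t, so take I_D = 1.32 mA.
Then V_GS = 1.91 V and V_DS = V_DD − I_D(R_D+R_S) = 18 − 1.32×4.9 = 11.6 V.
Saturation requires V_DS ≥ V_GS − V_t = 0.987 V; 11.6 ≥ 0.987 ✓.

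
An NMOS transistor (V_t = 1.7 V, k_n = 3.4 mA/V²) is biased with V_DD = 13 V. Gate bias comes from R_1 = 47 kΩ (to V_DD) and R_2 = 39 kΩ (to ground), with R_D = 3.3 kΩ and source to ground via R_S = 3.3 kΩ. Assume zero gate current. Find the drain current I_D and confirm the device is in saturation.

I_D ≈ 1 mA

V_G = V_DD·R_2/(R_1+R_2) = 13×39/86 = 5.9 V.
Assume saturation: I_D = (k_n/2)(V_GS − V_t)² with V_GS = V_G − I_D·R_S = 5.9 − 3.3·I_D.
Substituting gives 18.5·I_D² − 48.1·I_D + 29.9 = 0, with roots I_D = 1.03 or 1.56 mA.
The root I_D = 1.56 mA gives V_GS = 0.742 V ≤ V_t, so take I_D = 1.03 mA.
Then V_GS = 2.48 V and V_DS = V_DD − I_D(R_D+R_S) = 13 − 1.03×6.6 = 6.17 V.
Saturation requires V_DS ≥ V_GS − V_t = 0.78 V; 6.17 ≥ 0.78 ✓.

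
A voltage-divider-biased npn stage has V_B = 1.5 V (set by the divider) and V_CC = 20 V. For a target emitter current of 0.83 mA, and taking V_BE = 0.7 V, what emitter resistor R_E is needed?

R_E ≈ 0.96 kΩ

V_E = V_B − V_BE = 1.5 − 0.7 = 0.8 V.
R_E = V_E / I_E = 0.8 / 0.83 = 0.964 kΩ.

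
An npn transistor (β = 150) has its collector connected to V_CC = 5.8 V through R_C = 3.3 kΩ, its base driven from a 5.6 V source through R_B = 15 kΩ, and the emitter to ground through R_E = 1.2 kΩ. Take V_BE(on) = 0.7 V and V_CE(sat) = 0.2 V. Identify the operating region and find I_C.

Assume active: I_B = (5.6 − 0.7)/(15 + 151×1.2) = 0.025 mA, I_C = β·I_B = 3.75 mA.
Then V_CE = 5.8 − 3.75×3.3 − 3.77×1.2 = -11.1 V < 0.2 V — the active assumption fails.
Re-solve with V_CE = 0.2 V. KCL at the emitter: V_E/R_E = (V_BB−0.7−V_E)/R_B + (V_CC−0.2−V_E)/R_C, giving V_E = 1.68 V.
I_C = (V_CC − 0.2 − V_E)/R_C = (5.6 − 1.68)/3.3 = 1.19 mA.
Check: I_B = (4.9 − 1.68)/15 = 0.215 mA, and β·I_B = 32.2 mA > I_C, confirming saturation.

saturation; I_C ≈ 1.2 mA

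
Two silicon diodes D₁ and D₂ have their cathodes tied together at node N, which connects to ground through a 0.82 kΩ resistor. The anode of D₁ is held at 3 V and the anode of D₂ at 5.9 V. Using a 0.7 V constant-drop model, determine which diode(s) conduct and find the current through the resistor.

Only D₂ conducts; I_R ≈ 6.3 mA

Assume both conduct. Then node N would need to be at both 3−0.7 = 2.3 V and 5.9−0.7 = 5.2 V, which is impossible.
Assume only D₂ conducts: V_N = 5.9 − 0.7 = 5.2 V, so I_R = 5.2/0.82 = 6.34 mA.
Check D₁: its anode-to-cathode voltage is 3 − 5.2 = -2.2 V < 0.7 V, so it is off. The assumption is consistent.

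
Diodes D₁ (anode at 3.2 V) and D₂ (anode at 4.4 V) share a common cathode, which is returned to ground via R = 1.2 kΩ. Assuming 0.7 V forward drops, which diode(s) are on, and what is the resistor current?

Assume both conduct. Then node N would need to be at both 3.2−0.7 = 2.5 V and 4.4−0.7 = 3.7 V, which is impossible.
Assume only D₂ conducts: V_N = 4.4 − 0.7 = 3.7 V, so I_R = 3.7/1.2 = 3.08 mA.
Check D₁: its anode-to-cathode voltage is 3.2 − 3.7 = -0.5 V < 0.7 V, so it is off. The assumption is consistent.

Only D₂ conducts; I_R ≈ 3.1 mA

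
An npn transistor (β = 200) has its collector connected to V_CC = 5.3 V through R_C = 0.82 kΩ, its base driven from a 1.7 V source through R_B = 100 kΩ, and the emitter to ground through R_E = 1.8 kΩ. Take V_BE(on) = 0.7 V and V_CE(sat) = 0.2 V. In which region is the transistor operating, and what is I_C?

active; I_C ≈ 0.43 mA

Assume active. Base-emitter loop: I_B = (V_BB − V_BE)/(R_B + (β+1)R_E) = (1.7 − 0.7)/(100 + 201×1.8) = 0.00217 mA.
I_C = β·I_B = 200×0.00217 = 0.433 mA.
V_CE = V_CC − I_C·R_C − I_E·R_E = 5.3 − 0.433×0.82 − 0.435×1.8 = 4.16 V > V_CE(sat), so the active-region assumption holds.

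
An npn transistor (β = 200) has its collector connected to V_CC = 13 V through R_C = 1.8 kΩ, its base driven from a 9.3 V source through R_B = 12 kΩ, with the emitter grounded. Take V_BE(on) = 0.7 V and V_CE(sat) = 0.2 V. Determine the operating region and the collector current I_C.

Assume active: I_B = (9.3 − 0.7)/12 = 0.717 mA, giving I_C = β·I_B = 143 mA.
But then V_CE = 13 − 143×1.8 = -245 V < V_CE(sat) = 0.2 V — impossible in the active region.
So the transistor is saturated. With V_CE = 0.2 V, I_C = (V_CC − 0.2)/R_C = 12.8/1.8 = 7.11 mA.
Check: β·I_B = 143 mA > I_C = 7.11 mA, confirming saturation.

saturation; I_C ≈ 7.1 mA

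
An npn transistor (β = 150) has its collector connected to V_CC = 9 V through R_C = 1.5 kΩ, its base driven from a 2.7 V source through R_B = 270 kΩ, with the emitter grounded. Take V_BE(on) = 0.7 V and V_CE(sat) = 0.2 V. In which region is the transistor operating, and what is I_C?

Assume active. Base-emitter loop: I_B = (V_BB − V_BE)/R_B = (2.7 − 0.7)/270 = 0.00741 mA.
I_C = β·I_B = 150×0.00741 = 1.11 mA.
V_CE = V_CC − I_C·R_C = 9 − 1.11×1.5 = 7.33 V > V_CE(sat), so the active-region assumption holds.

active; I_C ≈ 1.1 mA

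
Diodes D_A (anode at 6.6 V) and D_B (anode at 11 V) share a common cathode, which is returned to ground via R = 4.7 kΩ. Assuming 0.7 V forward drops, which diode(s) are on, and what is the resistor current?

Only D_B conducts; I_R ≈ 2.2 mA

Assume both conduct. Then node N would need to be at both 6.6−0.7 = 5.9 V and 11−0.7 = 10.3 V, which is impossible.
Assume only D_B conducts: V_N = 11 − 0.7 = 10.3 V, so I_R = 10.3/4.7 = 2.19 mA.
Check D_A: its anode-to-cathode voltage is 6.6 − 10.3 = -3.7 V < 0.7 V, so it is off. The assumption is consistent.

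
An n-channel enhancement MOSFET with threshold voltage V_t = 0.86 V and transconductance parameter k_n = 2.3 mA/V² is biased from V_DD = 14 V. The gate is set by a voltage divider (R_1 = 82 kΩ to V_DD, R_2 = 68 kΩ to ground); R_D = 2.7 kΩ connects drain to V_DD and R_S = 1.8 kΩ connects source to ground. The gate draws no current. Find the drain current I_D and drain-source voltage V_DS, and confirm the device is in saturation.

I_D ≈ 2.3 mA, V_DS ≈ 3.8 V

V_G = V_DD·R_2/(R_1+R_2) = 14×68/150 = 6.35 V.
Assume saturation: I_D = (k_n/2)(V_GS − V_t)² with V_GS = V_G − I_D·R_S = 6.35 − 1.8·I_D.
Substituting gives 3.73·I_D² − 23.7·I_D + 34.6 = 0, with roots I_D = 2.27 or 4.1 mA.
The root I_D = 4.1 mA gives V_GS = -1.03 V ≤ V_t, so take I_D = 2.27 mA.
Then V_GS = 2.26 V and V_DS = V_DD − I_D(R_D+R_S) = 14 − 2.27×4.5 = 3.79 V.
Saturation requires V_DS ≥ V_GS − V_t = 1.4 V; 3.79 ≥ 1.4 ✓.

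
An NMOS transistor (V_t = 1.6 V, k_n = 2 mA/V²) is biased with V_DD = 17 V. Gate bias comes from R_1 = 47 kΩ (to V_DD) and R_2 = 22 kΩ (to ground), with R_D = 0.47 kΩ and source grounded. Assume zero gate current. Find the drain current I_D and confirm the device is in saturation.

V_G = V_DD·R_2/(R_1+R_2) = 17×22/69 = 5.42 V. With the source grounded, V_GS = V_G = 5.42 V.
Assume saturation: I_D = (k_n/2)(V_GS − V_t)² = (2/2)×(5.42 − 1.6)² = 1×3.82² = 14.6 mA.
V_DS = V_DD − I_D·R_D = 17 − 14.6×0.47 = 10.1 V.
Saturation requires V_DS ≥ V_GS − V_t = 3.82 V; 10.1 ≥ 3.82 ✓.

I_D ≈ 15 mA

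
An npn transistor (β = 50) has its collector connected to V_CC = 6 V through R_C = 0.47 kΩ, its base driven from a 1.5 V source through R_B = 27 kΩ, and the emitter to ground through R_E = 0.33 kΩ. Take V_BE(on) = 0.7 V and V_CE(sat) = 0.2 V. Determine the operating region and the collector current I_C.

Assume active. Base-emitter loop: I_B = (V_BB − V_BE)/(R_B + (β+1)R_E) = (1.5 − 0.7)/(27 + 51×0.33) = 0.0183 mA.
I_C = β·I_B = 50×0.0183 = 0.913 mA.
V_CE = V_CC − I_C·R_C − I_E·R_E = 6 − 0.913×0.47 − 0.931×0.33 = 5.26 V > V_CE(sat), so the active-region assumption holds.

active; I_C ≈ 0.91 mA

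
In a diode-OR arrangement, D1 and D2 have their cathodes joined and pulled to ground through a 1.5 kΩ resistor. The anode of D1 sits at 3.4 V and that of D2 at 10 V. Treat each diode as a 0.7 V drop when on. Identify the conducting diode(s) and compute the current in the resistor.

Only D2 conducts; I_R ≈ 6.2 mA

Assume both conduct. Then node N would need to be at both 3.4−0.7 = 2.7 V and 10−0.7 = 9.3 V, which is impossible.
Assume only D2 conducts: V_N = 10 − 0.7 = 9.3 V, so I_R = 9.3/1.5 = 6.2 mA.
Check D1: its anode-to-cathode voltage is 3.4 − 9.3 = -5.9 V < 0.7 V, so it is off. The assumption is consistent.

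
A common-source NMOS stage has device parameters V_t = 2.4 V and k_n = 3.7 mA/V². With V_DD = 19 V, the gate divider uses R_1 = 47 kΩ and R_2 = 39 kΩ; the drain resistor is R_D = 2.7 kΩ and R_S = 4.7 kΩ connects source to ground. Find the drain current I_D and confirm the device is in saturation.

V_G = V_DD·R_2/(R_1+R_2) = 19×39/86 = 8.62 V.
Assume saturation: I_D = (k_n/2)(V_GS − V_t)² with V_GS = V_G − I_D·R_S = 8.62 − 4.7·I_D.
Substituting gives 40.9·I_D² − 109·I_D + 71.5 = 0, with roots I_D = 1.15 or 1.52 mA.
The root I_D = 1.52 mA gives V_GS = 1.5 V ≤ V_t, so take I_D = 1.15 mA.
Then V_GS = 3.19 V and V_DS = V_DD − I_D(R_D+R_S) = 19 − 1.15×7.4 = 10.5 V.
Saturation requires V_DS ≥ V_GS − V_t = 0.79 V; 10.5 ≥ 0.79 ✓.

I_D ≈ 1.2 mA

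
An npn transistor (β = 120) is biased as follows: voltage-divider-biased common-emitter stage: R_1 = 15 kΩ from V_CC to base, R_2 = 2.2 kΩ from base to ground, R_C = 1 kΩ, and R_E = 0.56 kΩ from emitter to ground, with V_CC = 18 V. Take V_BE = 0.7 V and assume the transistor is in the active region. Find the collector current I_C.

Thevenize the base divider: V_Th = V_CC·R_2/(R_1+R_2) = 18×2.2/17.2 = 2.3 V, R_Th = R_1‖R_2 = 1.92 kΩ.
Base-emitter loop: V_Th = I_B·R_Th + V_BE + (β+1)I_B·R_E, so I_B = (2.3 − 0.7) / (1.92 + 121×0.56) = 0.023 mA.
I_C = β·I_B = 120×0.023 = 2.76 mA, and I_E = (β+1)I_B = 2.78 mA.
V_CE = V_CC − I_C·R_C − I_E·R_E = 18 − 2.76×1 − 2.78×0.56 = 13.7 V.
V_CE = 13.7 V > 0.2 V confirms active-region operation.

I_C ≈ 2.8 mA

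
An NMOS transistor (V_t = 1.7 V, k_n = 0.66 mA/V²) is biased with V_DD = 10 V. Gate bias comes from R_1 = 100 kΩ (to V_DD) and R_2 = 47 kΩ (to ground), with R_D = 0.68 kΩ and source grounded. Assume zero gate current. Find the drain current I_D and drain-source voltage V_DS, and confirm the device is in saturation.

V_G = V_DD·R_2/(R_1+R_2) = 10×47/147 = 3.2 V. With the source grounded, V_GS = V_G = 3.2 V.
Assume saturation: I_D = (k_n/2)(V_GS − V_t)² = (0.66/2)×(3.2 − 1.7)² = 0.33×1.5² = 0.74 mA.
V_DS = V_DD − I_D·R_D = 10 − 0.74×0.68 = 9.5 V.
Saturation requires V_DS ≥ V_GS − V_t = 1.5 V; 9.5 ≥ 1.5 ✓.

I_D ≈ 0.74 mA, V_DS ≈ 9.5 V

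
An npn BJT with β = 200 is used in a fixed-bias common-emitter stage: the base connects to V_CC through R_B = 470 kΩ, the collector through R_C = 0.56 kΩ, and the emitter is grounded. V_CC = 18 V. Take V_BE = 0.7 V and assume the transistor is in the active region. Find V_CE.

V_CE ≈ 14 V

Base loop: V_CC = I_B·R_B + V_BE, so I_B = (18 − 0.7)/470 kΩ = 0.0368 mA.
In the active region I_C = β·I_B = 200 × 0.0368 = 7.36 mA.
Collector loop: V_CE = V_CC − I_C·R_C = 18 − 7.36×0.56 = 13.9 V.
Since V_CE = 13.9 V > V_CE(sat) ≈ 0.2 V, the transistor is in the active region as assumed.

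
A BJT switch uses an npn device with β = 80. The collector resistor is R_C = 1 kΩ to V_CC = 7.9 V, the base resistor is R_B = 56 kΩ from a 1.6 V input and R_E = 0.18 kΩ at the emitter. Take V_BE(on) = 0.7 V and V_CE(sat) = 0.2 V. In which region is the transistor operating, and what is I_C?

Assume active. Base-emitter loop: I_B = (V_BB − V_BE)/(R_B + (β+1)R_E) = (1.6 − 0.7)/(56 + 81×0.18) = 0.0128 mA.
I_C = β·I_B = 80×0.0128 = 1.02 mA.
V_CE = V_CC − I_C·R_C − I_E·R_E = 7.9 − 1.02×1 − 1.03×0.18 = 6.69 V > V_CE(sat), so the active-region assumption holds.

active; I_C ≈ 1 mA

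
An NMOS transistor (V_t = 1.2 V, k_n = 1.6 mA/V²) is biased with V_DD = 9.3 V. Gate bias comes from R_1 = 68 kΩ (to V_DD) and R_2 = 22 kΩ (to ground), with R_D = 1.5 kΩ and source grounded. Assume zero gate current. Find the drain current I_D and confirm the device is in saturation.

I_D ≈ 0.92 mA

V_G = V_DD·R_2/(R_1+R_2) = 9.3×22/90 = 2.27 V. With the source grounded, V_GS = V_G = 2.27 V.
Assume saturation: I_D = (k_n/2)(V_GS − V_t)² = (1.6/2)×(2.27 − 1.2)² = 0.8×1.07² = 0.922 mA.
V_DS = V_DD − I_D·R_D = 9.3 − 0.922×1.5 = 7.92 V.
Saturation requires V_DS ≥ V_GS − V_t = 1.07 V; 7.92 ≥ 1.07 ✓.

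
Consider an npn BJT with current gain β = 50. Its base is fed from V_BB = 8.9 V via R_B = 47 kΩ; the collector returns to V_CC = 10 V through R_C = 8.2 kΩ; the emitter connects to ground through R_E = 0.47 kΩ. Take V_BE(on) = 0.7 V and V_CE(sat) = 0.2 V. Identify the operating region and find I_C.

saturation; I_C ≈ 1.1 mA

Assume active: I_B = (8.9 − 0.7)/(47 + 51×0.47) = 0.116 mA, I_C = β·I_B = 5.78 mA.
Then V_CE = 10 − 5.78×8.2 − 5.89×0.47 = -40.1 V < 0.2 V — the active assumption fails.
Re-solve with V_CE = 0.2 V. KCL at the emitter: V_E/R_E = (V_BB−0.7−V_E)/R_B + (V_CC−0.2−V_E)/R_C, giving V_E = 0.603 V.
I_C = (V_CC − 0.2 − V_E)/R_C = (9.8 − 0.603)/8.2 = 1.12 mA.
Check: I_B = (8.2 − 0.603)/47 = 0.162 mA, and β·I_B = 8.08 mA > I_C, confirming saturation.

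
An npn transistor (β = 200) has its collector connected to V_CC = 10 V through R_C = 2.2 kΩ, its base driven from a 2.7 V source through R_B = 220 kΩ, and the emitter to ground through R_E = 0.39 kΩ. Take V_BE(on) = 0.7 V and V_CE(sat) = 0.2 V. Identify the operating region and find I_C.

Assume active. Base-emitter loop: I_B = (V_BB − V_BE)/(R_B + (β+1)R_E) = (2.7 − 0.7)/(220 + 201×0.39) = 0.0067 mA.
I_C = β·I_B = 200×0.0067 = 1.34 mA.
V_CE = V_CC − I_C·R_C − I_E·R_E = 10 − 1.34×2.2 − 1.35×0.39 = 6.53 V > V_CE(sat), so the active-region assumption holds.

active; I_C ≈ 1.3 mA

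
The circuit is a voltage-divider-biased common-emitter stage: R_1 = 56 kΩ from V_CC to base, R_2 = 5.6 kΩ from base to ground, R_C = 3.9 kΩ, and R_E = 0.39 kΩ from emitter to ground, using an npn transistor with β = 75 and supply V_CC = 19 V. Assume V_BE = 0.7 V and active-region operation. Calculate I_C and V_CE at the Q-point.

Thevenize the base divider: V_Th = V_CC·R_2/(R_1+R_2) = 19×5.6/61.6 = 1.73 V, R_Th = R_1‖R_2 = 5.09 kΩ.
Base-emitter loop: V_Th = I_B·R_Th + V_BE + (β+1)I_B·R_E, so I_B = (1.73 − 0.7) / (5.09 + 76×0.39) = 0.0296 mA.
I_C = β·I_B = 75×0.0296 = 2.22 mA, and I_E = (β+1)I_B = 2.25 mA.
V_CE = V_CC − I_C·R_C − I_E·R_E = 19 − 2.22×3.9 − 2.25×0.39 = 9.47 V.
V_CE = 9.47 V > 0.2 V confirms active-region operation.

I_C ≈ 2.2 mA, V_CE ≈ 9.5 V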